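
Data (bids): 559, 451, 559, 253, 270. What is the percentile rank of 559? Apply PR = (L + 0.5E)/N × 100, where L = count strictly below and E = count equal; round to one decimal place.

N = 5.
Strictly below 559: 3. Equal to 559: 2.
PR = (3 + 0.5·2)/5 × 100 = 80.0

80.0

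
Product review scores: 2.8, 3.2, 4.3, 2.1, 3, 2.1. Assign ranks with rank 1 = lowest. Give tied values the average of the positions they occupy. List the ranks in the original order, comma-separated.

Sorted (ascending): 2.1, 2.1, 2.8, 3, 3.2, 4.3
The 2 values of 2.1 occupy positions 1–2 → average rank (1+2)/2 = 1.5.

3, 5, 6, 1.5, 4, 1.5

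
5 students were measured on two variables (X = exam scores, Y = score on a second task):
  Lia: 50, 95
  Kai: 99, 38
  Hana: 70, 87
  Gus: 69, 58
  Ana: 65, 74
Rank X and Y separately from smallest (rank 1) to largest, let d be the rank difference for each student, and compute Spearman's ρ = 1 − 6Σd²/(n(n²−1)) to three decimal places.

-0.700

Ranks of variable 1: 1, 5, 4, 3, 2
Ranks of variable 2: 5, 1, 4, 2, 3
d = r₁ − r₂: -4, 4, 0, 1, -1
d²: 16, 16, 0, 1, 1; Σd² = 34
ρ = 1 − 6·34/(5·24) = 1 − 204/120 = -0.700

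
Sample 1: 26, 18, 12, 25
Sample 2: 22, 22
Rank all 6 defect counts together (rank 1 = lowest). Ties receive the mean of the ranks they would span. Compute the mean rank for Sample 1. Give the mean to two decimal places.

Sorted (ascending): 12, 18, 22, 22, 25, 26
The 2 values of 22 occupy positions 3–4 → average rank (3+4)/2 = 3.5.
Sample 1 values → pooled ranks: 26→6, 18→2, 12→1, 25→5
Mean rank = (6 + 2 + 1 + 5) / 4 = 3.50

3.50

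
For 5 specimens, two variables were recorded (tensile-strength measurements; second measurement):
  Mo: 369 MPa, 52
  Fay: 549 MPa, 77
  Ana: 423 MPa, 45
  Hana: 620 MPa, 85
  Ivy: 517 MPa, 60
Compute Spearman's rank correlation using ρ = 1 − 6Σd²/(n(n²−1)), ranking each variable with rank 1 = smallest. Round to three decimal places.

Ranks of variable 1: 1, 4, 2, 5, 3
Ranks of variable 2: 2, 4, 1, 5, 3
d = r₁ − r₂: -1, 0, 1, 0, 0
d²: 1, 0, 1, 0, 0; Σd² = 2
ρ = 1 − 6·2/(5·24) = 1 − 12/120 = 0.900

0.900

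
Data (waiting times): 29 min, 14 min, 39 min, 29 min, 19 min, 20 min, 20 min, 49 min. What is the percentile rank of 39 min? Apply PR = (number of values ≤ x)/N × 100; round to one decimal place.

87.5

N = 8.
Strictly below 39: 6. Equal to 39: 1.
PR = 7/8 × 100 = 87.5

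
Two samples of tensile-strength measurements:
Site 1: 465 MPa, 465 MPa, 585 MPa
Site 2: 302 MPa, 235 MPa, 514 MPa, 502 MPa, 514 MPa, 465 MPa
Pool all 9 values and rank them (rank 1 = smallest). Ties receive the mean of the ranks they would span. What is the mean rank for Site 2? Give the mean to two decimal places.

Sorted (ascending): 235, 302, 465, 465, 465, 502, 514, 514, 585
The 3 values of 465 occupy positions 3–5 → average rank 4.
The 2 values of 514 occupy positions 7–8 → average rank (7+8)/2 = 7.5.
Site 2 values → pooled ranks: 302→2, 235→1, 514→7.5, 502→6, 514→7.5, 465→4
Mean rank = (2 + 1 + 7.5 + 6 + 7.5 + 4) / 6 = 4.67

4.67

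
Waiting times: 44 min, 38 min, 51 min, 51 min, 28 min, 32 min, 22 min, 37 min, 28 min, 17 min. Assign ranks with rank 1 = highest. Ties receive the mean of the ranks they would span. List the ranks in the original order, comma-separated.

3, 4, 1.5, 1.5, 7.5, 6, 9, 5, 7.5, 10

Sorted (descending): 51, 51, 44, 38, 37, 32, 28, 28, 22, 17
The 2 values of 51 occupy positions 1–2 → average rank (1+2)/2 = 1.5.
The 2 values of 28 occupy positions 7–8 → average rank (7+8)/2 = 7.5.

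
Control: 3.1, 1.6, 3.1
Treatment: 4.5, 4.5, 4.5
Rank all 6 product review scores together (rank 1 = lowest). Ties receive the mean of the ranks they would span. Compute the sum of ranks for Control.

6

Sorted (ascending): 1.6, 3.1, 3.1, 4.5, 4.5, 4.5
The 2 values of 3.1 occupy positions 2–3 → average rank (2+3)/2 = 2.5.
The 3 values of 4.5 occupy positions 4–6 → average rank 5.
Control values → pooled ranks: 3.1→2.5, 1.6→1, 3.1→2.5
Rank sum = 2.5 + 1 + 2.5 = 6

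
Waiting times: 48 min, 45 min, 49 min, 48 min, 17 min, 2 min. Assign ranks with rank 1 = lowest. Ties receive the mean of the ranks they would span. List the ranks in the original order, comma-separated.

Sorted (ascending): 2, 17, 45, 48, 48, 49
The 2 values of 48 occupy positions 4–5 → average rank (4+5)/2 = 4.5.

4.5, 3, 6, 4.5, 2, 1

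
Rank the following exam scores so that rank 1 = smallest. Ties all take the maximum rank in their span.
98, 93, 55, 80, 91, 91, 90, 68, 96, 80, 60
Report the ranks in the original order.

Sorted (ascending): 55, 60, 68, 80, 80, 90, 91, 91, 93, 96, 98
The 2 values of 80 occupy positions 4–5 → each gets rank 5.
The 2 values of 91 occupy positions 7–8 → each gets rank 8.

11, 9, 1, 5, 8, 8, 6, 3, 10, 5, 2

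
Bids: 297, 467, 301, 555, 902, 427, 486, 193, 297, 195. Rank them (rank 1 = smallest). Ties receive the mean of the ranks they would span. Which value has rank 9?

Sorted (ascending): 193, 195, 297, 297, 301, 427, 467, 486, 555, 902
The 2 values of 297 occupy positions 3–4 → average rank (3+4)/2 = 3.5.
Rank 9 → value 555.

555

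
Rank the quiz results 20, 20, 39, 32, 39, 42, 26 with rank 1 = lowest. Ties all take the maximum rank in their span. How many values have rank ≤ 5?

4

Sorted (ascending): 20, 20, 26, 32, 39, 39, 42
The 2 values of 20 occupy positions 1–2 → each gets rank 2.
The 2 values of 39 occupy positions 5–6 → each gets rank 6.
Ranks ≤ 5: {2, 2, 3, 4} → 4 values.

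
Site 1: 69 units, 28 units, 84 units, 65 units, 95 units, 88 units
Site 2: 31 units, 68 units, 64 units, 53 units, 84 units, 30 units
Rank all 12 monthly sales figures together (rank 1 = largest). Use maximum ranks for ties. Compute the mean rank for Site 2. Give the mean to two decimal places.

Sorted (descending): 95, 88, 84, 84, 69, 68, 65, 64, 53, 31, 30, 28
The 2 values of 84 occupy positions 3–4 → each gets rank 4.
Site 2 values → pooled ranks: 31→10, 68→6, 64→8, 53→9, 84→4, 30→11
Mean rank = (10 + 6 + 8 + 9 + 4 + 11) / 6 = 8.00

8.00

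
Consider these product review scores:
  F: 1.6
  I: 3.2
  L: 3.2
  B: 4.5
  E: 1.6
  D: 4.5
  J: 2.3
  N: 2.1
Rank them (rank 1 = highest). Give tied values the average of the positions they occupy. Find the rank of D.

Sorted (descending): 4.5, 4.5, 3.2, 3.2, 2.3, 2.1, 1.6, 1.6
The 2 values of 4.5 occupy positions 1–2 → average rank (1+2)/2 = 1.5.
The 2 values of 3.2 occupy positions 3–4 → average rank (3+4)/2 = 3.5.
The 2 values of 1.6 occupy positions 7–8 → average rank (7+8)/2 = 7.5.
D has value 4.5 → rank 1.5.

1.5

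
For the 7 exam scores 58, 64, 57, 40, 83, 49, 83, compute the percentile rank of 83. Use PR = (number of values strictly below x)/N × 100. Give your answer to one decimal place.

71.4

N = 7.
Strictly below 83: 5. Equal to 83: 2.
PR = 5/7 × 100 = 71.4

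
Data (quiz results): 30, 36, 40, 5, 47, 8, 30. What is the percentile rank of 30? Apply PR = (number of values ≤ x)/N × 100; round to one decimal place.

N = 7.
Strictly below 30: 2. Equal to 30: 2.
PR = 4/7 × 100 = 57.1

57.1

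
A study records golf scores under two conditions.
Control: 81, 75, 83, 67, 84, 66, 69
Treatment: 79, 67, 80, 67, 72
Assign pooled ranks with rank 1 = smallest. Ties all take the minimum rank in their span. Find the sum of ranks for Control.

48

Sorted (ascending): 66, 67, 67, 67, 69, 72, 75, 79, 80, 81, 83, 84
The 3 values of 67 occupy positions 2–4 → each gets rank 2.
Control values → pooled ranks: 81→10, 75→7, 83→11, 67→2, 84→12, 66→1, 69→5
Rank sum = 10 + 7 + 11 + 2 + 12 + 1 + 5 = 48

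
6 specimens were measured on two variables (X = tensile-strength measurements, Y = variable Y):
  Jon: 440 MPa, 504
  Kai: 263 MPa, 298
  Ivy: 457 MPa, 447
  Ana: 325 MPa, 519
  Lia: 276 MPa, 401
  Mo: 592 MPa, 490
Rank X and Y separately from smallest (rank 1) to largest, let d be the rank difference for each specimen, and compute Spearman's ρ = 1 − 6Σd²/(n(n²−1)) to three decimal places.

Ranks of variable 1: 4, 1, 5, 3, 2, 6
Ranks of variable 2: 5, 1, 3, 6, 2, 4
d = r₁ − r₂: -1, 0, 2, -3, 0, 2
d²: 1, 0, 4, 9, 0, 4; Σd² = 18
ρ = 1 − 6·18/(6·35) = 1 − 108/210 = 0.486

0.486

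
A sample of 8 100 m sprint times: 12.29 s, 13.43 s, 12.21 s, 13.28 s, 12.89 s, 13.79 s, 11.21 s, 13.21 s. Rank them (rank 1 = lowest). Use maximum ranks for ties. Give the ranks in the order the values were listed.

Sorted (ascending): 11.21, 12.21, 12.29, 12.89, 13.21, 13.28, 13.43, 13.79
No ties — each value takes its position as its rank.

3, 7, 2, 6, 4, 8, 1, 5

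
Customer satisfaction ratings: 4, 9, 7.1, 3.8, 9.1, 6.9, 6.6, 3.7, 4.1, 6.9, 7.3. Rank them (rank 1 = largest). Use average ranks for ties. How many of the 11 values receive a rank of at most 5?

Sorted (descending): 9.1, 9, 7.3, 7.1, 6.9, 6.9, 6.6, 4.1, 4, 3.8, 3.7
The 2 values of 6.9 occupy positions 5–6 → average rank (5+6)/2 = 5.5.
Ranks ≤ 5: {1, 2, 3, 4} → 4 values.

4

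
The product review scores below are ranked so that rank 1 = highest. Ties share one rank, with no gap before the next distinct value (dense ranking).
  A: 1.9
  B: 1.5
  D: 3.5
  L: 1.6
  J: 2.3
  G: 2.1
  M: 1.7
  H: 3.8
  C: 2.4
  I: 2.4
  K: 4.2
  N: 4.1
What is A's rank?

8

Sorted (descending): 4.2, 4.1, 3.8, 3.5, 2.4, 2.4, 2.3, 2.1, 1.9, 1.7, 1.6, 1.5
The 2 values of 2.4 share dense rank 5.
Remaining distinct values take the next consecutive integers.
A has value 1.9 → rank 8.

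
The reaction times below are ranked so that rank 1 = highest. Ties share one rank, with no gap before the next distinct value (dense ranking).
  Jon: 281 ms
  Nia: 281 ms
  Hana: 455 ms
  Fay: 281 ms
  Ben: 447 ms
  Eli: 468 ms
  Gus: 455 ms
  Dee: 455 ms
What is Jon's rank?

4

Sorted (descending): 468, 455, 455, 455, 447, 281, 281, 281
The 3 values of 455 share dense rank 2.
The 3 values of 281 share dense rank 4.
Remaining distinct values take the next consecutive integers.
Jon has value 281 ms → rank 4.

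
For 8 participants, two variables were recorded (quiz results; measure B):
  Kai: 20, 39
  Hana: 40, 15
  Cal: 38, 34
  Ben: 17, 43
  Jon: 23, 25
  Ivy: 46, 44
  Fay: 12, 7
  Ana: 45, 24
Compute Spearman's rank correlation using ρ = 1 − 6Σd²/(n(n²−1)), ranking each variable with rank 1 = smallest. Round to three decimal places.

Ranks of variable 1: 3, 6, 5, 2, 4, 8, 1, 7
Ranks of variable 2: 6, 2, 5, 7, 4, 8, 1, 3
d = r₁ − r₂: -3, 4, 0, -5, 0, 0, 0, 4
d²: 9, 16, 0, 25, 0, 0, 0, 16; Σd² = 66
ρ = 1 − 6·66/(8·63) = 1 − 396/504 = 0.214

0.214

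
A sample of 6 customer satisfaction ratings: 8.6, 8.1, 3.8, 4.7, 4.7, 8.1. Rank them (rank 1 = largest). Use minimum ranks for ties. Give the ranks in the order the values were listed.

1, 2, 6, 4, 4, 2

Sorted (descending): 8.6, 8.1, 8.1, 4.7, 4.7, 3.8
The 2 values of 8.1 occupy positions 2–3 → each gets rank 2.
The 2 values of 4.7 occupy positions 4–5 → each gets rank 4.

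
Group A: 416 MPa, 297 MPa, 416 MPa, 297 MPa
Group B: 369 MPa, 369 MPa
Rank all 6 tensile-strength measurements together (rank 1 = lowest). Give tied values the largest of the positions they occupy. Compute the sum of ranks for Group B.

8

Sorted (ascending): 297, 297, 369, 369, 416, 416
The 2 values of 297 occupy positions 1–2 → each gets rank 2.
The 2 values of 369 occupy positions 3–4 → each gets rank 4.
The 2 values of 416 occupy positions 5–6 → each gets rank 6.
Group B values → pooled ranks: 369→4, 369→4
Rank sum = 4 + 4 = 8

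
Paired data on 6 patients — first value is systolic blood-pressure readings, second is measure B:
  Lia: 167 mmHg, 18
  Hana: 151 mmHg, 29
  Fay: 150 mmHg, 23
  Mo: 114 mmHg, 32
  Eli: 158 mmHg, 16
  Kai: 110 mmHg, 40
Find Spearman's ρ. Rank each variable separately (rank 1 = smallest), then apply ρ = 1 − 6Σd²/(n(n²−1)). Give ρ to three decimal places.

-0.886

Ranks of variable 1: 6, 4, 3, 2, 5, 1
Ranks of variable 2: 2, 4, 3, 5, 1, 6
d = r₁ − r₂: 4, 0, 0, -3, 4, -5
d²: 16, 0, 0, 9, 16, 25; Σd² = 66
ρ = 1 − 6·66/(6·35) = 1 − 396/210 = -0.886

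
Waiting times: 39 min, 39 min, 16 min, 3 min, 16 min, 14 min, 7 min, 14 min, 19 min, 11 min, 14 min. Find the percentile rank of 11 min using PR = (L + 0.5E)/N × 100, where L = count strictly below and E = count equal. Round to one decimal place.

N = 11.
Strictly below 11: 2. Equal to 11: 1.
PR = (2 + 0.5·1)/11 × 100 = 22.7

22.7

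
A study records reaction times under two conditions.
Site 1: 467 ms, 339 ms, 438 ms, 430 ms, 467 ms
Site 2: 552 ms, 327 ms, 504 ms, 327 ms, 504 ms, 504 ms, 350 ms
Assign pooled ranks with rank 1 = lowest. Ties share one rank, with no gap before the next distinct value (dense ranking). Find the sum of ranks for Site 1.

23

Sorted (ascending): 327, 327, 339, 350, 430, 438, 467, 467, 504, 504, 504, 552
The 2 values of 327 share dense rank 1.
The 2 values of 467 share dense rank 6.
The 3 values of 504 share dense rank 7.
Remaining distinct values take the next consecutive integers.
Site 1 values → pooled ranks: 467→6, 339→2, 438→5, 430→4, 467→6
Rank sum = 6 + 2 + 5 + 4 + 6 = 23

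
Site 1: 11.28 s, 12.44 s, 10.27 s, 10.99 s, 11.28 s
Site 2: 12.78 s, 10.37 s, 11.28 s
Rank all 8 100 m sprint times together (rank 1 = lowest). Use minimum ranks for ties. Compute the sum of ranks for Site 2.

Sorted (ascending): 10.27, 10.37, 10.99, 11.28, 11.28, 11.28, 12.44, 12.78
The 3 values of 11.28 occupy positions 4–6 → each gets rank 4.
Site 2 values → pooled ranks: 12.78→8, 10.37→2, 11.28→4
Rank sum = 8 + 2 + 4 = 14

14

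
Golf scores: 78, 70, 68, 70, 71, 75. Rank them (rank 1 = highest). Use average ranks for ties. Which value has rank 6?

Sorted (descending): 78, 75, 71, 70, 70, 68
The 2 values of 70 occupy positions 4–5 → average rank (4+5)/2 = 4.5.
Rank 6 → value 68.

68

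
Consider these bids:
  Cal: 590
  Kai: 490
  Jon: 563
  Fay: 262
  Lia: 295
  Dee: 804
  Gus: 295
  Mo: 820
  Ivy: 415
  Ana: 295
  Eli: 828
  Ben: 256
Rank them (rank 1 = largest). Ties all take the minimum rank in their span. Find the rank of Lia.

8

Sorted (descending): 828, 820, 804, 590, 563, 490, 415, 295, 295, 295, 262, 256
The 3 values of 295 occupy positions 8–10 → each gets rank 8.
Lia has value 295 → rank 8.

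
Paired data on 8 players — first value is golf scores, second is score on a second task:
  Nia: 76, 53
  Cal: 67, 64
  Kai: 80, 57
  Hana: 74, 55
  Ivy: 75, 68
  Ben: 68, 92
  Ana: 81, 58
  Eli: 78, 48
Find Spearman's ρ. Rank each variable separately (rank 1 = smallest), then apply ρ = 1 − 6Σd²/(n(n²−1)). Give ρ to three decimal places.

Ranks of variable 1: 5, 1, 7, 3, 4, 2, 8, 6
Ranks of variable 2: 2, 6, 4, 3, 7, 8, 5, 1
d = r₁ − r₂: 3, -5, 3, 0, -3, -6, 3, 5
d²: 9, 25, 9, 0, 9, 36, 9, 25; Σd² = 122
ρ = 1 − 6·122/(8·63) = 1 − 732/504 = -0.452

-0.452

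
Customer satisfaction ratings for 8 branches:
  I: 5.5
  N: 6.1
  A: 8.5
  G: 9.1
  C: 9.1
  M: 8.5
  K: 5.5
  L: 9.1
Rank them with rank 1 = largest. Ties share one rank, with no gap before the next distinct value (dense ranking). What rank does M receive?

2

Sorted (descending): 9.1, 9.1, 9.1, 8.5, 8.5, 6.1, 5.5, 5.5
The 3 values of 9.1 share dense rank 1.
The 2 values of 8.5 share dense rank 2.
The 2 values of 5.5 share dense rank 4.
Remaining distinct values take the next consecutive integers.
M has value 8.5 → rank 2.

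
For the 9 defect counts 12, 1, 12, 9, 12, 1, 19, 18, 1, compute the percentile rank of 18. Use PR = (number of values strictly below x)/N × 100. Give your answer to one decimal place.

77.8

N = 9.
Strictly below 18: 7. Equal to 18: 1.
PR = 7/9 × 100 = 77.8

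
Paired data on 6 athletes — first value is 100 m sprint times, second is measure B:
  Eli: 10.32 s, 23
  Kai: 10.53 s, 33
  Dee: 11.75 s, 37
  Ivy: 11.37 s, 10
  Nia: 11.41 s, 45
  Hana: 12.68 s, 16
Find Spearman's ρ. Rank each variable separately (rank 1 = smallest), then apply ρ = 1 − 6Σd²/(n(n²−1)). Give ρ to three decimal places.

Ranks of variable 1: 1, 2, 5, 3, 4, 6
Ranks of variable 2: 3, 4, 5, 1, 6, 2
d = r₁ − r₂: -2, -2, 0, 2, -2, 4
d²: 4, 4, 0, 4, 4, 16; Σd² = 32
ρ = 1 − 6·32/(6·35) = 1 − 192/210 = 0.086

0.086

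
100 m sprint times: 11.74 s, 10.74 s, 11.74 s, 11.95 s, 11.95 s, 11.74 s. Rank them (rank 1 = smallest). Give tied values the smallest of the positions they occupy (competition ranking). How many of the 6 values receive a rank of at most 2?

Sorted (ascending): 10.74, 11.74, 11.74, 11.74, 11.95, 11.95
The 3 values of 11.74 occupy positions 2–4 → each gets rank 2.
The 2 values of 11.95 occupy positions 5–6 → each gets rank 5.
Ranks ≤ 2: {1, 2, 2, 2} → 4 values.

4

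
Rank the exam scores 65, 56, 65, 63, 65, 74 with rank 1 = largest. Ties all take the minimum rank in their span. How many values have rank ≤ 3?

Sorted (descending): 74, 65, 65, 65, 63, 56
The 3 values of 65 occupy positions 2–4 → each gets rank 2.
Ranks ≤ 3: {1, 2, 2, 2} → 4 values.

4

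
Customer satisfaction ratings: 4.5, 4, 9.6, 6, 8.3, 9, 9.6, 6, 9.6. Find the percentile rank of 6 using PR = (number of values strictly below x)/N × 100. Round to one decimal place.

N = 9.
Strictly below 6: 2. Equal to 6: 2.
PR = 2/9 × 100 = 22.2

22.2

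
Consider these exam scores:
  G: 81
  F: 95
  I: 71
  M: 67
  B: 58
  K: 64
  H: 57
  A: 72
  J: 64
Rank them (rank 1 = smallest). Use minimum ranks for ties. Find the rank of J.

3

Sorted (ascending): 57, 58, 64, 64, 67, 71, 72, 81, 95
The 2 values of 64 occupy positions 3–4 → each gets rank 3.
J has value 64 → rank 3.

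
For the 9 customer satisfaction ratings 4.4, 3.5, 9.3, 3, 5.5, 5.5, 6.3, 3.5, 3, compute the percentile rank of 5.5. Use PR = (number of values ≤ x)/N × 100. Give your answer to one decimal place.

N = 9.
Strictly below 5.5: 5. Equal to 5.5: 2.
PR = 7/9 × 100 = 77.8

77.8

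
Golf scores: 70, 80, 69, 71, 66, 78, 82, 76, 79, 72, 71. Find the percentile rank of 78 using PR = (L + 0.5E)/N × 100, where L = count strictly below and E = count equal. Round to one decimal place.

68.2

N = 11.
Strictly below 78: 7. Equal to 78: 1.
PR = (7 + 0.5·1)/11 × 100 = 68.2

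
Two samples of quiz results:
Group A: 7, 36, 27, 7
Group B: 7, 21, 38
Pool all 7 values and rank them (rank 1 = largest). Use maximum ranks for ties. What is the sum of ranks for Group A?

Sorted (descending): 38, 36, 27, 21, 7, 7, 7
The 3 values of 7 occupy positions 5–7 → each gets rank 7.
Group A values → pooled ranks: 7→7, 36→2, 27→3, 7→7
Rank sum = 7 + 2 + 3 + 7 = 19

19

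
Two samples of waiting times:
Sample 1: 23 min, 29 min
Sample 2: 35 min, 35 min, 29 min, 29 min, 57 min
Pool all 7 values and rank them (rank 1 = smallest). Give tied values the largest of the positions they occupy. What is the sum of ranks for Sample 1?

Sorted (ascending): 23, 29, 29, 29, 35, 35, 57
The 3 values of 29 occupy positions 2–4 → each gets rank 4.
The 2 values of 35 occupy positions 5–6 → each gets rank 6.
Sample 1 values → pooled ranks: 23→1, 29→4
Rank sum = 1 + 4 = 5

5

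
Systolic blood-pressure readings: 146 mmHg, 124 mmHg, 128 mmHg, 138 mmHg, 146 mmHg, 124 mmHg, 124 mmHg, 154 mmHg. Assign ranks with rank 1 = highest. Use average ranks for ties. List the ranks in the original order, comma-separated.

2.5, 7, 5, 4, 2.5, 7, 7, 1

Sorted (descending): 154, 146, 146, 138, 128, 124, 124, 124
The 2 values of 146 occupy positions 2–3 → average rank (2+3)/2 = 2.5.
The 3 values of 124 occupy positions 6–8 → average rank 7.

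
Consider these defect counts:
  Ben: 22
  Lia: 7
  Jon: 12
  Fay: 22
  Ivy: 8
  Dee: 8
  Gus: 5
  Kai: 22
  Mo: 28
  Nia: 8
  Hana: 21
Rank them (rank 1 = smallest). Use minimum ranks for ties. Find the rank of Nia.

Sorted (ascending): 5, 7, 8, 8, 8, 12, 21, 22, 22, 22, 28
The 3 values of 8 occupy positions 3–5 → each gets rank 3.
The 3 values of 22 occupy positions 8–10 → each gets rank 8.
Nia has value 8 → rank 3.

3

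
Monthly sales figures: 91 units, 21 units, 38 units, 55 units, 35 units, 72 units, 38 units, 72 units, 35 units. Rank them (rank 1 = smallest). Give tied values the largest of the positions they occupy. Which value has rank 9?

91

Sorted (ascending): 21, 35, 35, 38, 38, 55, 72, 72, 91
The 2 values of 35 occupy positions 2–3 → each gets rank 3.
The 2 values of 38 occupy positions 4–5 → each gets rank 5.
The 2 values of 72 occupy positions 7–8 → each gets rank 8.
Rank 9 → value 91.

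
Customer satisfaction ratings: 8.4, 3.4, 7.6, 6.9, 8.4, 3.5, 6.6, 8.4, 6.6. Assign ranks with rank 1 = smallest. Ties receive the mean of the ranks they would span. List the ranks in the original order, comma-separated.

Sorted (ascending): 3.4, 3.5, 6.6, 6.6, 6.9, 7.6, 8.4, 8.4, 8.4
The 2 values of 6.6 occupy positions 3–4 → average rank (3+4)/2 = 3.5.
The 3 values of 8.4 occupy positions 7–9 → average rank 8.

8, 1, 6, 5, 8, 2, 3.5, 8, 3.5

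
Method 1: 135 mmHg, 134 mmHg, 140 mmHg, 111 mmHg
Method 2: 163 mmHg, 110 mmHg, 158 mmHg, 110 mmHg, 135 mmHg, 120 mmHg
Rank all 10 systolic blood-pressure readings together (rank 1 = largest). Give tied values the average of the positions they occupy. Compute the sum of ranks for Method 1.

Sorted (descending): 163, 158, 140, 135, 135, 134, 120, 111, 110, 110
The 2 values of 135 occupy positions 4–5 → average rank (4+5)/2 = 4.5.
The 2 values of 110 occupy positions 9–10 → average rank (9+10)/2 = 9.5.
Method 1 values → pooled ranks: 135→4.5, 134→6, 140→3, 111→8
Rank sum = 4.5 + 6 + 3 + 8 = 21.5

21.5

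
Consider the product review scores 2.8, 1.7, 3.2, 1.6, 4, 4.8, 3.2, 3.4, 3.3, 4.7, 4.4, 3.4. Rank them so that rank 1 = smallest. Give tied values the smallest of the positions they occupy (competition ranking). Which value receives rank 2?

1.7

Sorted (ascending): 1.6, 1.7, 2.8, 3.2, 3.2, 3.3, 3.4, 3.4, 4, 4.4, 4.7, 4.8
The 2 values of 3.2 occupy positions 4–5 → each gets rank 4.
The 2 values of 3.4 occupy positions 7–8 → each gets rank 7.
Rank 2 → value 1.7.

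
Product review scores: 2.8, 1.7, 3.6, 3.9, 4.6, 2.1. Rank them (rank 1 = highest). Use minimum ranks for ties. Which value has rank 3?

Sorted (descending): 4.6, 3.9, 3.6, 2.8, 2.1, 1.7
No ties — each value takes its position as its rank.
Rank 3 → value 3.6.

3.6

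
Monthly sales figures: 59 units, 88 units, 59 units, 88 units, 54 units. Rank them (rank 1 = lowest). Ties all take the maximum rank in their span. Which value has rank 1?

Sorted (ascending): 54, 59, 59, 88, 88
The 2 values of 59 occupy positions 2–3 → each gets rank 3.
The 2 values of 88 occupy positions 4–5 → each gets rank 5.
Rank 1 → value 54.

54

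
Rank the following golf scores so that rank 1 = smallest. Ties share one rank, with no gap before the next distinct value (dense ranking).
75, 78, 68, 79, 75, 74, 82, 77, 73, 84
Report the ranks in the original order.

Sorted (ascending): 68, 73, 74, 75, 75, 77, 78, 79, 82, 84
The 2 values of 75 share dense rank 4.
Remaining distinct values take the next consecutive integers.

4, 6, 1, 7, 4, 3, 8, 5, 2, 9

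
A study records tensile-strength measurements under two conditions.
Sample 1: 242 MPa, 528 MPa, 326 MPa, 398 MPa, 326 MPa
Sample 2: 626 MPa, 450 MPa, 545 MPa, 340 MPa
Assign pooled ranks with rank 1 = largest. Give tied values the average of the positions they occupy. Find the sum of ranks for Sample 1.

32

Sorted (descending): 626, 545, 528, 450, 398, 340, 326, 326, 242
The 2 values of 326 occupy positions 7–8 → average rank (7+8)/2 = 7.5.
Sample 1 values → pooled ranks: 242→9, 528→3, 326→7.5, 398→5, 326→7.5
Rank sum = 9 + 3 + 7.5 + 5 + 7.5 = 32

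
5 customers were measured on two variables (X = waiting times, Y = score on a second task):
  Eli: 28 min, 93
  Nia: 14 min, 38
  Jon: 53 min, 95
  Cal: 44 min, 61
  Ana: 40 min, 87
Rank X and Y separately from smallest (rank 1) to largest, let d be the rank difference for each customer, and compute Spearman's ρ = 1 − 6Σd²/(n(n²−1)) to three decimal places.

Ranks of variable 1: 2, 1, 5, 4, 3
Ranks of variable 2: 4, 1, 5, 2, 3
d = r₁ − r₂: -2, 0, 0, 2, 0
d²: 4, 0, 0, 4, 0; Σd² = 8
ρ = 1 − 6·8/(5·24) = 1 − 48/120 = 0.600

0.600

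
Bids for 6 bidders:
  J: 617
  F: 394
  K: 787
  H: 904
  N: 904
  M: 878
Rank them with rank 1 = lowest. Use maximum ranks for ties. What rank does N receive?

Sorted (ascending): 394, 617, 787, 878, 904, 904
The 2 values of 904 occupy positions 5–6 → each gets rank 6.
N has value 904 → rank 6.

6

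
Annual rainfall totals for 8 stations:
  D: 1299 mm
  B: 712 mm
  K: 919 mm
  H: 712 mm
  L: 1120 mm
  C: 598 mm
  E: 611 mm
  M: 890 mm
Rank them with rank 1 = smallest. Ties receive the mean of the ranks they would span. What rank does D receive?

8

Sorted (ascending): 598, 611, 712, 712, 890, 919, 1120, 1299
The 2 values of 712 occupy positions 3–4 → average rank (3+4)/2 = 3.5.
D has value 1299 mm → rank 8.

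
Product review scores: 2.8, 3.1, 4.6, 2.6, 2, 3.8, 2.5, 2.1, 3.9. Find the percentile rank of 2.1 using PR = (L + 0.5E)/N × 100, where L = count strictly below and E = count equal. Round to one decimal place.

N = 9.
Strictly below 2.1: 1. Equal to 2.1: 1.
PR = (1 + 0.5·1)/9 × 100 = 16.7

16.7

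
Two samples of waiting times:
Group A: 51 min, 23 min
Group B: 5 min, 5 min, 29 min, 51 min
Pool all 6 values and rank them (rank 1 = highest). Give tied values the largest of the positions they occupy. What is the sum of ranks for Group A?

6

Sorted (descending): 51, 51, 29, 23, 5, 5
The 2 values of 51 occupy positions 1–2 → each gets rank 2.
The 2 values of 5 occupy positions 5–6 → each gets rank 6.
Group A values → pooled ranks: 51→2, 23→4
Rank sum = 2 + 4 = 6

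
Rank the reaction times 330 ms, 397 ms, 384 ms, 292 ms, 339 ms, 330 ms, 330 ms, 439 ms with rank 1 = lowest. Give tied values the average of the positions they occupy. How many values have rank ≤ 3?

4

Sorted (ascending): 292, 330, 330, 330, 339, 384, 397, 439
The 3 values of 330 occupy positions 2–4 → average rank 3.
Ranks ≤ 3: {1, 3, 3, 3} → 4 values.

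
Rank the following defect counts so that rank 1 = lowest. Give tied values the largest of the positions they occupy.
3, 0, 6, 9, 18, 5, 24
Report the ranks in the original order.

2, 1, 4, 5, 6, 3, 7

Sorted (ascending): 0, 3, 5, 6, 9, 18, 24
No ties — each value takes its position as its rank.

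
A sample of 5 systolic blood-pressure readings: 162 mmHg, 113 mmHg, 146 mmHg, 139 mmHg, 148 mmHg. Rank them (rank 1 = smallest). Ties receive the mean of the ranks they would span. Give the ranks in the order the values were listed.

5, 1, 3, 2, 4

Sorted (ascending): 113, 139, 146, 148, 162
No ties — each value takes its position as its rank.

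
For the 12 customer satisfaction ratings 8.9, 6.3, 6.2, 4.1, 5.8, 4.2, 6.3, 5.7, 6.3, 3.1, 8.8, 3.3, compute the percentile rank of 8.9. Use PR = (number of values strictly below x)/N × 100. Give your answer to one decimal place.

N = 12.
Strictly below 8.9: 11. Equal to 8.9: 1.
PR = 11/12 × 100 = 91.7

91.7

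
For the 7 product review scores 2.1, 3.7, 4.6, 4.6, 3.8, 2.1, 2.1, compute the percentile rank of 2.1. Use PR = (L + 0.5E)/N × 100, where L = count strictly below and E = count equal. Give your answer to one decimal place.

N = 7.
Strictly below 2.1: 0. Equal to 2.1: 3.
PR = (0 + 0.5·3)/7 × 100 = 21.4

21.4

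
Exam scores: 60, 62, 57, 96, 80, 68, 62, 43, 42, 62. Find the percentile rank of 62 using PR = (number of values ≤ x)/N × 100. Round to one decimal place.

70.0

N = 10.
Strictly below 62: 4. Equal to 62: 3.
PR = 7/10 × 100 = 70.0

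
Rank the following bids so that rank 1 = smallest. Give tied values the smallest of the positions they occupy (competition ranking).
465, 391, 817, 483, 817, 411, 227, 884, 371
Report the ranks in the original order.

5, 3, 7, 6, 7, 4, 1, 9, 2

Sorted (ascending): 227, 371, 391, 411, 465, 483, 817, 817, 884
The 2 values of 817 occupy positions 7–8 → each gets rank 7.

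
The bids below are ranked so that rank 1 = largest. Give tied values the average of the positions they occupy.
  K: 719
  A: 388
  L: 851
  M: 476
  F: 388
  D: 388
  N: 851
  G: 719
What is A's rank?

Sorted (descending): 851, 851, 719, 719, 476, 388, 388, 388
The 2 values of 851 occupy positions 1–2 → average rank (1+2)/2 = 1.5.
The 2 values of 719 occupy positions 3–4 → average rank (3+4)/2 = 3.5.
The 3 values of 388 occupy positions 6–8 → average rank 7.
A has value 388 → rank 7.

7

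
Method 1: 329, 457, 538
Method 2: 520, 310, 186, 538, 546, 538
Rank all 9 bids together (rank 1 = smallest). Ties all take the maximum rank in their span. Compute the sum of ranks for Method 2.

Sorted (ascending): 186, 310, 329, 457, 520, 538, 538, 538, 546
The 3 values of 538 occupy positions 6–8 → each gets rank 8.
Method 2 values → pooled ranks: 520→5, 310→2, 186→1, 538→8, 546→9, 538→8
Rank sum = 5 + 2 + 1 + 8 + 9 + 8 = 33

33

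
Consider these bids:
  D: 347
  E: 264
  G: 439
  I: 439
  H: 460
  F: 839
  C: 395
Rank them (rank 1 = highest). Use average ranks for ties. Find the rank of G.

3.5

Sorted (descending): 839, 460, 439, 439, 395, 347, 264
The 2 values of 439 occupy positions 3–4 → average rank (3+4)/2 = 3.5.
G has value 439 → rank 3.5.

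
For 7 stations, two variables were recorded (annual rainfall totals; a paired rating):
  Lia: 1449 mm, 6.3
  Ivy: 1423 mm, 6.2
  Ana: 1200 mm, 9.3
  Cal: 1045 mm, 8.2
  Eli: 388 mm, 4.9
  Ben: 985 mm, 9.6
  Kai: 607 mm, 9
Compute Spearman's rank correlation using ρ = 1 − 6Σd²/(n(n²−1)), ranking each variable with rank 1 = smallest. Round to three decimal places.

-0.036

Ranks of variable 1: 7, 6, 5, 4, 1, 3, 2
Ranks of variable 2: 3, 2, 6, 4, 1, 7, 5
d = r₁ − r₂: 4, 4, -1, 0, 0, -4, -3
d²: 16, 16, 1, 0, 0, 16, 9; Σd² = 58
ρ = 1 − 6·58/(7·48) = 1 − 348/336 = -0.036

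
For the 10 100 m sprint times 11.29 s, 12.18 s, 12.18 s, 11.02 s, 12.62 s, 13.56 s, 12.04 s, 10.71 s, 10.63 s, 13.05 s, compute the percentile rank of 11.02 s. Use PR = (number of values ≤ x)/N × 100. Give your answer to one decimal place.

30.0

N = 10.
Strictly below 11.02: 2. Equal to 11.02: 1.
PR = 3/10 × 100 = 30.0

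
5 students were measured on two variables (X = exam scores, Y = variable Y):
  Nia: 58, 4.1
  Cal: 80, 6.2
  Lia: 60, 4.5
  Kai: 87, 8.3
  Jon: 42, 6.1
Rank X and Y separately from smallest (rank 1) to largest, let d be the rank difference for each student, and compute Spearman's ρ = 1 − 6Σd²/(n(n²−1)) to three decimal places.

0.700

Ranks of variable 1: 2, 4, 3, 5, 1
Ranks of variable 2: 1, 4, 2, 5, 3
d = r₁ − r₂: 1, 0, 1, 0, -2
d²: 1, 0, 1, 0, 4; Σd² = 6
ρ = 1 − 6·6/(5·24) = 1 − 36/120 = 0.700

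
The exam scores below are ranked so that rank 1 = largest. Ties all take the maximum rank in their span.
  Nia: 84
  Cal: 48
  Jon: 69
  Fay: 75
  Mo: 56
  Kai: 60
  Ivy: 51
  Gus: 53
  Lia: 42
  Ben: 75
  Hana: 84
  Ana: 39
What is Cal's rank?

10

Sorted (descending): 84, 84, 75, 75, 69, 60, 56, 53, 51, 48, 42, 39
The 2 values of 84 occupy positions 1–2 → each gets rank 2.
The 2 values of 75 occupy positions 3–4 → each gets rank 4.
Cal has value 48 → rank 10.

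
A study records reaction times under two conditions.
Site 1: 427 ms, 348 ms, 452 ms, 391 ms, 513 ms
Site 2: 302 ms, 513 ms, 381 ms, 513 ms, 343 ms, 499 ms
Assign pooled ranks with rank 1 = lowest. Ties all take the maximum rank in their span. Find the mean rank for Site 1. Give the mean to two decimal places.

Sorted (ascending): 302, 343, 348, 381, 391, 427, 452, 499, 513, 513, 513
The 3 values of 513 occupy positions 9–11 → each gets rank 11.
Site 1 values → pooled ranks: 427→6, 348→3, 452→7, 391→5, 513→11
Mean rank = (6 + 3 + 7 + 5 + 11) / 5 = 6.40

6.40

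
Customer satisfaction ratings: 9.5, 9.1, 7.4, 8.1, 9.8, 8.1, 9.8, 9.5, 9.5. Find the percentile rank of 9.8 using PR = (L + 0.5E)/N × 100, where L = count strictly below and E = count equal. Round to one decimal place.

88.9

N = 9.
Strictly below 9.8: 7. Equal to 9.8: 2.
PR = (7 + 0.5·2)/9 × 100 = 88.9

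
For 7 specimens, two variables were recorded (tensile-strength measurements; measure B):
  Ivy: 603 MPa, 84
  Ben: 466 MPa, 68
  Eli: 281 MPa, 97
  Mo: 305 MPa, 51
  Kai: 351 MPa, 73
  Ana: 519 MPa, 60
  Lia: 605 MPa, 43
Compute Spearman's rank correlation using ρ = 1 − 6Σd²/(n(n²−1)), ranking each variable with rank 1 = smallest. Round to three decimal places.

Ranks of variable 1: 6, 4, 1, 2, 3, 5, 7
Ranks of variable 2: 6, 4, 7, 2, 5, 3, 1
d = r₁ − r₂: 0, 0, -6, 0, -2, 2, 6
d²: 0, 0, 36, 0, 4, 4, 36; Σd² = 80
ρ = 1 − 6·80/(7·48) = 1 − 480/336 = -0.429

-0.429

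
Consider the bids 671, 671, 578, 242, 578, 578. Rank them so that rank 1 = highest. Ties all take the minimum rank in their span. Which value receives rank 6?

Sorted (descending): 671, 671, 578, 578, 578, 242
The 2 values of 671 occupy positions 1–2 → each gets rank 1.
The 3 values of 578 occupy positions 3–5 → each gets rank 3.
Rank 6 → value 242.

242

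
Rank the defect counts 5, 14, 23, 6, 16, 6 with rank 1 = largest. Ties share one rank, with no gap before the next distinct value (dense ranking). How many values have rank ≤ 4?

Sorted (descending): 23, 16, 14, 6, 6, 5
The 2 values of 6 share dense rank 4.
Remaining distinct values take the next consecutive integers.
Ranks ≤ 4: {1, 2, 3, 4, 4} → 5 values.

5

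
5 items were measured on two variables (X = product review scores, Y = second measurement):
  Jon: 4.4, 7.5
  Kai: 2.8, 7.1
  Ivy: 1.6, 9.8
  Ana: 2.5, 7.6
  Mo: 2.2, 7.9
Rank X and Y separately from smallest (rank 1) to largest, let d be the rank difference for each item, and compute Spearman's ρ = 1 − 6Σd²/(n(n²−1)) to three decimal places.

-0.900

Ranks of variable 1: 5, 4, 1, 3, 2
Ranks of variable 2: 2, 1, 5, 3, 4
d = r₁ − r₂: 3, 3, -4, 0, -2
d²: 9, 9, 16, 0, 4; Σd² = 38
ρ = 1 − 6·38/(5·24) = 1 − 228/120 = -0.900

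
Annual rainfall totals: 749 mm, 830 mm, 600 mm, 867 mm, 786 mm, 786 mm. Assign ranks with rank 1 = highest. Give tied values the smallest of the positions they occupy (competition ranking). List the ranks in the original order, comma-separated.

5, 2, 6, 1, 3, 3

Sorted (descending): 867, 830, 786, 786, 749, 600
The 2 values of 786 occupy positions 3–4 → each gets rank 3.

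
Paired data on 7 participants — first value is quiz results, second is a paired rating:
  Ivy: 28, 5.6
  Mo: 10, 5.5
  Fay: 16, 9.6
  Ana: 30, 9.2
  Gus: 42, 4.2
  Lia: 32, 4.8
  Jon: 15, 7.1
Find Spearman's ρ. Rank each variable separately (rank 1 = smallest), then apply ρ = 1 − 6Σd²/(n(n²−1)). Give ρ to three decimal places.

Ranks of variable 1: 4, 1, 3, 5, 7, 6, 2
Ranks of variable 2: 4, 3, 7, 6, 1, 2, 5
d = r₁ − r₂: 0, -2, -4, -1, 6, 4, -3
d²: 0, 4, 16, 1, 36, 16, 9; Σd² = 82
ρ = 1 − 6·82/(7·48) = 1 − 492/336 = -0.464

-0.464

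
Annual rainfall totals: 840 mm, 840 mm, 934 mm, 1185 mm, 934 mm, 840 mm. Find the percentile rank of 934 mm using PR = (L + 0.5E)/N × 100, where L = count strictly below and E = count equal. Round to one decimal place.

66.7

N = 6.
Strictly below 934: 3. Equal to 934: 2.
PR = (3 + 0.5·2)/6 × 100 = 66.7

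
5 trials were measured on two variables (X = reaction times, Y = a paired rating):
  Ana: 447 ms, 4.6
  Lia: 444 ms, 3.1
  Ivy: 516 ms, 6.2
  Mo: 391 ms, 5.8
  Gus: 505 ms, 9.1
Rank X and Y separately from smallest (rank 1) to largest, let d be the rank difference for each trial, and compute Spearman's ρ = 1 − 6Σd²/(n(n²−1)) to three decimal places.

0.600

Ranks of variable 1: 3, 2, 5, 1, 4
Ranks of variable 2: 2, 1, 4, 3, 5
d = r₁ − r₂: 1, 1, 1, -2, -1
d²: 1, 1, 1, 4, 1; Σd² = 8
ρ = 1 − 6·8/(5·24) = 1 − 48/120 = 0.600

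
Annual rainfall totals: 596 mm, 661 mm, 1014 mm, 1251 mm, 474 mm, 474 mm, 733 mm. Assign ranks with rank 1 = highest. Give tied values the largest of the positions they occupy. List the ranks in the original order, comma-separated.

Sorted (descending): 1251, 1014, 733, 661, 596, 474, 474
The 2 values of 474 occupy positions 6–7 → each gets rank 7.

5, 4, 2, 1, 7, 7, 3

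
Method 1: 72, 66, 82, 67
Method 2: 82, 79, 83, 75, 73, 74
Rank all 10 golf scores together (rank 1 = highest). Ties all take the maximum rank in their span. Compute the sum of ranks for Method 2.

Sorted (descending): 83, 82, 82, 79, 75, 74, 73, 72, 67, 66
The 2 values of 82 occupy positions 2–3 → each gets rank 3.
Method 2 values → pooled ranks: 82→3, 79→4, 83→1, 75→5, 73→7, 74→6
Rank sum = 3 + 4 + 1 + 5 + 7 + 6 = 26

26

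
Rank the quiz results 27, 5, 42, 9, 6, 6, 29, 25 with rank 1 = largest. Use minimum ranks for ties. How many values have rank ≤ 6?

Sorted (descending): 42, 29, 27, 25, 9, 6, 6, 5
The 2 values of 6 occupy positions 6–7 → each gets rank 6.
Ranks ≤ 6: {1, 2, 3, 4, 5, 6, 6} → 7 values.

7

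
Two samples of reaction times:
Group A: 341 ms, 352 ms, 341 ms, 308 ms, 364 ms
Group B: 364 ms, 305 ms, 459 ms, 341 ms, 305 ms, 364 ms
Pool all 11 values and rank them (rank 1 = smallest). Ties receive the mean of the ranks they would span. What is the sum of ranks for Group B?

Sorted (ascending): 305, 305, 308, 341, 341, 341, 352, 364, 364, 364, 459
The 2 values of 305 occupy positions 1–2 → average rank (1+2)/2 = 1.5.
The 3 values of 341 occupy positions 4–6 → average rank 5.
The 3 values of 364 occupy positions 8–10 → average rank 9.
Group B values → pooled ranks: 364→9, 305→1.5, 459→11, 341→5, 305→1.5, 364→9
Rank sum = 9 + 1.5 + 11 + 5 + 1.5 + 9 = 37

37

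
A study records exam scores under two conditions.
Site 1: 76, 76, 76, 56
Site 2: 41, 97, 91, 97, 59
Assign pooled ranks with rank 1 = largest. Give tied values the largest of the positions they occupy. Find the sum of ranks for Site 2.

23

Sorted (descending): 97, 97, 91, 76, 76, 76, 59, 56, 41
The 2 values of 97 occupy positions 1–2 → each gets rank 2.
The 3 values of 76 occupy positions 4–6 → each gets rank 6.
Site 2 values → pooled ranks: 41→9, 97→2, 91→3, 97→2, 59→7
Rank sum = 9 + 2 + 3 + 2 + 7 = 23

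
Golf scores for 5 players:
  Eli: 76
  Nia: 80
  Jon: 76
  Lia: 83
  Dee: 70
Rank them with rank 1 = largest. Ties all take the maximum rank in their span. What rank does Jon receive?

4

Sorted (descending): 83, 80, 76, 76, 70
The 2 values of 76 occupy positions 3–4 → each gets rank 4.
Jon has value 76 → rank 4.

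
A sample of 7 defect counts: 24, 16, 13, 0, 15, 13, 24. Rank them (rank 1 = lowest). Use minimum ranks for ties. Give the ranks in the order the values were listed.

6, 5, 2, 1, 4, 2, 6

Sorted (ascending): 0, 13, 13, 15, 16, 24, 24
The 2 values of 13 occupy positions 2–3 → each gets rank 2.
The 2 values of 24 occupy positions 6–7 → each gets rank 6.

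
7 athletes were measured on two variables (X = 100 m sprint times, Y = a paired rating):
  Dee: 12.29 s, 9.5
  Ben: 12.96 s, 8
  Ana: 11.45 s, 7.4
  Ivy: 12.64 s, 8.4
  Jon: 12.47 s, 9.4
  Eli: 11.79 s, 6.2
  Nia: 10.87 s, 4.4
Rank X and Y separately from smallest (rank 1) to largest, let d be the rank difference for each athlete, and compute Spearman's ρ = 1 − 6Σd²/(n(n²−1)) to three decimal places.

Ranks of variable 1: 4, 7, 2, 6, 5, 3, 1
Ranks of variable 2: 7, 4, 3, 5, 6, 2, 1
d = r₁ − r₂: -3, 3, -1, 1, -1, 1, 0
d²: 9, 9, 1, 1, 1, 1, 0; Σd² = 22
ρ = 1 − 6·22/(7·48) = 1 − 132/336 = 0.607

0.607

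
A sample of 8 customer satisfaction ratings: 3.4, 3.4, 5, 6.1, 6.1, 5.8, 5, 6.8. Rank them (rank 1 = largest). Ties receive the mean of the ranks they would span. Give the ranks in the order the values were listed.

7.5, 7.5, 5.5, 2.5, 2.5, 4, 5.5, 1

Sorted (descending): 6.8, 6.1, 6.1, 5.8, 5, 5, 3.4, 3.4
The 2 values of 6.1 occupy positions 2–3 → average rank (2+3)/2 = 2.5.
The 2 values of 5 occupy positions 5–6 → average rank (5+6)/2 = 5.5.
The 2 values of 3.4 occupy positions 7–8 → average rank (7+8)/2 = 7.5.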